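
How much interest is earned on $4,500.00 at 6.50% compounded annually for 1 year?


Compound interest earned = final amount − principal.
A = P(1 + r/n)^(nt) = $4,500.00 × (1 + 0.065/1)^(1 × 1) = $4,792.50
Interest = A − P = $4,792.50 − $4,500.00 = $292.50

Interest = A - P = $292.50


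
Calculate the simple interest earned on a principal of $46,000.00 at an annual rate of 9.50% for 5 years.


Simple interest formula: I = P × r × t
I = $46,000.00 × 0.095 × 5
I = $21,850.00

I = P × r × t = $21,850.00


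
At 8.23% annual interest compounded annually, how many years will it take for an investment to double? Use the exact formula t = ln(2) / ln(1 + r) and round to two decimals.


Doubling condition: (1 + r)^t = 2
Take ln of both sides: t × ln(1 + r) = ln(2)
t = ln(2) / ln(1 + r)
t = 0.693147 / 0.079088
t = 8.76

t = ln(2) / ln(1 + r) = 8.76 years


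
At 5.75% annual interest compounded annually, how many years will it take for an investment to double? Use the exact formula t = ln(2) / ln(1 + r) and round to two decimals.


Doubling condition: (1 + r)^t = 2
Take ln of both sides: t × ln(1 + r) = ln(2)
t = ln(2) / ln(1 + r)
t = 0.693147 / 0.055908
t = 12.40

t = ln(2) / ln(1 + r) = 12.40 years


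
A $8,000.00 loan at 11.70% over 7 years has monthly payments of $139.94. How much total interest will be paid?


Total paid over the life of the loan = PMT × n.
Total paid = $139.94 × 84 = $11,754.96
Total interest = total paid − principal = $11,754.96 − $8,000.00 = $3,754.96

Total interest = (PMT × n) - PV = $3,754.96


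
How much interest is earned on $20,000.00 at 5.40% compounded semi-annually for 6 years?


Compound interest earned = final amount − principal.
A = P(1 + r/n)^(nt) = $20,000.00 × (1 + 0.054/2)^(2 × 6) = $27,534.38
Interest = A − P = $27,534.38 − $20,000.00 = $7,534.38

Interest = A - P = $7,534.38


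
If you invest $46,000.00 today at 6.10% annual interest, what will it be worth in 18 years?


Future value formula: FV = PV × (1 + r)^t
FV = $46,000.00 × (1 + 0.061)^18
FV = $46,000.00 × 2.9031997
FV = $133,547.19

FV = PV × (1 + r)^t = $133,547.19


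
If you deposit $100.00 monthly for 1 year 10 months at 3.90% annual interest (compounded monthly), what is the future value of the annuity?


Future value of an ordinary annuity: FV = PMT × ((1 + r)^n − 1) / r
Monthly rate r = 0.039/12 = 0.00325, n = 22
FV = $100.00 × ((1 + 0.039/12)^22 − 1) / (0.039/12)
FV = $100.00 × 22.767270
FV = $2,276.73

FV = PMT × ((1+r)^n - 1)/r = $2,276.73


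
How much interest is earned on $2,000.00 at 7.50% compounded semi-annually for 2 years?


Compound interest earned = final amount − principal.
A = P(1 + r/n)^(nt) = $2,000.00 × (1 + 0.075/2)^(2 × 2) = $2,317.30
Interest = A − P = $2,317.30 − $2,000.00 = $317.30

Interest = A - P = $317.30


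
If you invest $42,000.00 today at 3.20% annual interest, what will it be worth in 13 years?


Future value formula: FV = PV × (1 + r)^t
FV = $42,000.00 × (1 + 0.032)^13
FV = $42,000.00 × 1.5060385
FV = $63,253.62

FV = PV × (1 + r)^t = $63,253.62


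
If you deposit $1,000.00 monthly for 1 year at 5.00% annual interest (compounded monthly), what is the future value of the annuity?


Future value of an ordinary annuity: FV = PMT × ((1 + r)^n − 1) / r
Monthly rate r = 0.05/12 ≈ 0.00416667, n = 12
FV = $1,000.00 × ((1 + 0.05/12)^12 − 1) / (0.05/12)
FV = $1,000.00 × 12.2788555
FV = $12,278.86

FV = PMT × ((1+r)^n - 1)/r = $12,278.86


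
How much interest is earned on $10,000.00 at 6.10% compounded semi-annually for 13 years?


Compound interest earned = final amount − principal.
A = P(1 + r/n)^(nt) = $10,000.00 × (1 + 0.061/2)^(2 × 13) = $21,839.76
Interest = A − P = $21,839.76 − $10,000.00 = $11,839.76

Interest = A - P = $11,839.76


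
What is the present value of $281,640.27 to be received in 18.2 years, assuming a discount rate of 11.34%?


Present value formula: PV = FV / (1 + r)^t
PV = $281,640.27 / (1 + 0.1134)^18.2
PV = $281,640.27 / 7.0640237
PV = $39,869.67

PV = FV / (1 + r)^t = $39,869.67


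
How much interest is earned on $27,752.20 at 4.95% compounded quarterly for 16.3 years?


Compound interest earned = final amount − principal.
A = P(1 + r/n)^(nt) = $27,752.20 × (1 + 0.0495/4)^(4 × 16.3) = $61,881.02
Interest = A − P = $61,881.02 − $27,752.20 = $34,128.82

Interest = A - P = $34,128.82


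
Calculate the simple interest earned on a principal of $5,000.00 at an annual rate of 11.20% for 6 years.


Simple interest formula: I = P × r × t
I = $5,000.00 × 0.112 × 6
I = $3,360.00

I = P × r × t = $3,360.00


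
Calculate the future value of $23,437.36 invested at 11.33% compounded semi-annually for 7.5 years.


Compound interest formula: A = P(1 + r/n)^(nt)
A = $23,437.36 × (1 + 0.1133/2)^(2 × 7.5)
Growth factor: (1 + 0.1133/2)^15 = 2.285427
A = $23,437.36 × 2.285427
A = $53,564.38

A = P(1 + r/n)^(nt) = $53,564.38


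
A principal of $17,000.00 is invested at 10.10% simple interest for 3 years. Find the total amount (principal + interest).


Total amount formula: A = P(1 + rt) = P + P·r·t
Interest: I = P × r × t = $17,000.00 × 0.101 × 3 = $5,151.00
A = P + I = $17,000.00 + $5,151.00 = $22,151.00

A = P + I = P(1 + rt) = $22,151.00


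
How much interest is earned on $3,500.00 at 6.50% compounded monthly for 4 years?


Compound interest earned = final amount − principal.
A = P(1 + r/n)^(nt) = $3,500.00 × (1 + 0.065/12)^(12 × 4) = $4,536.07
Interest = A − P = $4,536.07 − $3,500.00 = $1,036.07

Interest = A - P = $1,036.07


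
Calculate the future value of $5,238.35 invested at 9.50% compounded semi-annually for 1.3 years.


Compound interest formula: A = P(1 + r/n)^(nt)
A = $5,238.35 × (1 + 0.095/2)^(2 × 1.3)
Growth factor: (1 + 0.095/2)^2.6 = 1.128237
A = $5,238.35 × 1.128237
A = $5,910.10

A = P(1 + r/n)^(nt) = $5,910.10


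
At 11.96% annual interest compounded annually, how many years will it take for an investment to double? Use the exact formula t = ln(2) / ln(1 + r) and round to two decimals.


Doubling condition: (1 + r)^t = 2
Take ln of both sides: t × ln(1 + r) = ln(2)
t = ln(2) / ln(1 + r)
t = 0.693147 / 0.112971
t = 6.14

t = ln(2) / ln(1 + r) = 6.14 years


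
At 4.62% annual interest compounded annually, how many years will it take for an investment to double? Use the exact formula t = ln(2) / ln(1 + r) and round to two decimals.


Doubling condition: (1 + r)^t = 2
Take ln of both sides: t × ln(1 + r) = ln(2)
t = ln(2) / ln(1 + r)
t = 0.693147 / 0.045165
t = 15.35

t = ln(2) / ln(1 + r) = 15.35 years


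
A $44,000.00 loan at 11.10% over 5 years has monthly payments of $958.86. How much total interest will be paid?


Total paid over the life of the loan = PMT × n.
Total paid = $958.86 × 60 = $57,531.60
Total interest = total paid − principal = $57,531.60 − $44,000.00 = $13,531.60

Total interest = (PMT × n) - PV = $13,531.60


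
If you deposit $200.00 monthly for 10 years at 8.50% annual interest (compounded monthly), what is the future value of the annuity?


Future value of an ordinary annuity: FV = PMT × ((1 + r)^n − 1) / r
Monthly rate r = 0.085/12 ≈ 0.00708333, n = 120
FV = $200.00 × ((1 + 0.085/12)^120 − 1) / (0.085/12)
FV = $200.00 × 188.138416
FV = $37,627.68

FV = PMT × ((1+r)^n - 1)/r = $37,627.68


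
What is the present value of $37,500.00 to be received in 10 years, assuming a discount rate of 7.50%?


Present value formula: PV = FV / (1 + r)^t
PV = $37,500.00 / (1 + 0.075)^10
PV = $37,500.00 / 2.061032
PV = $18,194.77

PV = FV / (1 + r)^t = $18,194.77


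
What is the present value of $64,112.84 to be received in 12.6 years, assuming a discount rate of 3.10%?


Present value formula: PV = FV / (1 + r)^t
PV = $64,112.84 / (1 + 0.031)^12.6
PV = $64,112.84 / 1.4691265
PV = $43,640.11

PV = FV / (1 + r)^t = $43,640.11


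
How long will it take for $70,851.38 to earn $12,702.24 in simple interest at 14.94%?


Rearrange the simple interest formula for t:
I = P × r × t  ⇒  t = I / (P × r)
t = $12,702.24 / ($70,851.38 × 0.1494)
t = 1.2

t = I/(P×r) = 1.2 years


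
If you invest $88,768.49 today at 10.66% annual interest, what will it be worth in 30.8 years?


Future value formula: FV = PV × (1 + r)^t
FV = $88,768.49 × (1 + 0.1066)^30.8
FV = $88,768.49 × 22.6418813
FV = $2,009,885.61

FV = PV × (1 + r)^t = $2,009,885.61


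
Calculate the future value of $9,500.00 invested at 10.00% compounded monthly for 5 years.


Compound interest formula: A = P(1 + r/n)^(nt)
A = $9,500.00 × (1 + 0.1/12)^(12 × 5)
Growth factor: (1 + 0.1/12)^60 = 1.6453089
A = $9,500.00 × 1.6453089
A = $15,630.43

A = P(1 + r/n)^(nt) = $15,630.43


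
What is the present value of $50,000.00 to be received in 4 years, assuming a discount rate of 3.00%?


Present value formula: PV = FV / (1 + r)^t
PV = $50,000.00 / (1 + 0.03)^4
PV = $50,000.00 / 1.1255088
PV = $44,424.35

PV = FV / (1 + r)^t = $44,424.35


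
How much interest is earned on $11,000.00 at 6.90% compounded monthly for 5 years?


Compound interest earned = final amount − principal.
A = P(1 + r/n)^(nt) = $11,000.00 × (1 + 0.069/12)^(12 × 5) = $15,516.55
Interest = A − P = $15,516.55 − $11,000.00 = $4,516.55

Interest = A - P = $4,516.55


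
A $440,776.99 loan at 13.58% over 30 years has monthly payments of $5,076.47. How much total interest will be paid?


Total paid over the life of the loan = PMT × n.
Total paid = $5,076.47 × 360 = $1,827,529.20
Total interest = total paid − principal = $1,827,529.20 − $440,776.99 = $1,386,752.21

Total interest = (PMT × n) - PV = $1,386,752.21


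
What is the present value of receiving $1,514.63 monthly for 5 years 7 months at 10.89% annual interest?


Present value of an ordinary annuity: PV = PMT × (1 − (1 + r)^(−n)) / r
Monthly rate r = 0.1089/12 = 0.009075, n = 67
PV = $1,514.63 × (1 − (1 + 0.1089/12)^(−67)) / (0.1089/12)
PV = $1,514.63 × 50.036353
PV = $75,786.56

PV = PMT × (1-(1+r)^(-n))/r = $75,786.56


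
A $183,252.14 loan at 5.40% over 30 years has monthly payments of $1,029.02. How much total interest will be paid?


Total paid over the life of the loan = PMT × n.
Total paid = $1,029.02 × 360 = $370,447.20
Total interest = total paid − principal = $370,447.20 − $183,252.14 = $187,195.06

Total interest = (PMT × n) - PV = $187,195.06


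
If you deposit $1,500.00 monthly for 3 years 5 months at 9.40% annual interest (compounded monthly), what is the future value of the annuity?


Future value of an ordinary annuity: FV = PMT × ((1 + r)^n − 1) / r
Monthly rate r = 0.094/12 ≈ 0.00783333, n = 41
FV = $1,500.00 × ((1 + 0.094/12)^41 − 1) / (0.094/12)
FV = $1,500.00 × 48.129079
FV = $72,193.62

FV = PMT × ((1+r)^n - 1)/r = $72,193.62


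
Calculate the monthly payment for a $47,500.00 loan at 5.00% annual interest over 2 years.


Loan payment formula: PMT = PV × r / (1 − (1 + r)^(−n))
Monthly rate r = 0.05/12 ≈ 0.00416667, n = 24 months
Denominator: 1 − (1 + 0.05/12)^(−24) = 0.0949746
PMT = $47,500.00 × (0.05/12) / 0.0949746
PMT = $2,083.89 per month

PMT = PV × r / (1-(1+r)^(-n)) = $2,083.89/month


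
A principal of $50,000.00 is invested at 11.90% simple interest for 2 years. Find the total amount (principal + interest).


Total amount formula: A = P(1 + rt) = P + P·r·t
Interest: I = P × r × t = $50,000.00 × 0.119 × 2 = $11,900.00
A = P + I = $50,000.00 + $11,900.00 = $61,900.00

A = P + I = P(1 + rt) = $61,900.00


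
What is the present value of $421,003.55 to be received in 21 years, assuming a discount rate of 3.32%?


Present value formula: PV = FV / (1 + r)^t
PV = $421,003.55 / (1 + 0.0332)^21
PV = $421,003.55 / 1.9855112
PV = $212,037.86

PV = FV / (1 + r)^t = $212,037.86


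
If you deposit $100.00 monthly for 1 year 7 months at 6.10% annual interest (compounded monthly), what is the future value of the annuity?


Future value of an ordinary annuity: FV = PMT × ((1 + r)^n − 1) / r
Monthly rate r = 0.061/12 ≈ 0.00508333, n = 19
FV = $100.00 × ((1 + 0.061/12)^19 − 1) / (0.061/12)
FV = $100.00 × 19.894806
FV = $1,989.48

FV = PMT × ((1+r)^n - 1)/r = $1,989.48


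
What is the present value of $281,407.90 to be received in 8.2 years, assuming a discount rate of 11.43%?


Present value formula: PV = FV / (1 + r)^t
PV = $281,407.90 / (1 + 0.1143)^8.2
PV = $281,407.90 / 2.4289438
PV = $115,856.08

PV = FV / (1 + r)^t = $115,856.08


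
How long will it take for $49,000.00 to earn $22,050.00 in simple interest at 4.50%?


Rearrange the simple interest formula for t:
I = P × r × t  ⇒  t = I / (P × r)
t = $22,050.00 / ($49,000.00 × 0.045)
t = 10

t = I/(P×r) = 10 years


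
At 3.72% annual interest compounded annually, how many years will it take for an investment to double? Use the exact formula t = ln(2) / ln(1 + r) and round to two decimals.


Doubling condition: (1 + r)^t = 2
Take ln of both sides: t × ln(1 + r) = ln(2)
t = ln(2) / ln(1 + r)
t = 0.693147 / 0.036525
t = 18.98

t = ln(2) / ln(1 + r) = 18.98 years


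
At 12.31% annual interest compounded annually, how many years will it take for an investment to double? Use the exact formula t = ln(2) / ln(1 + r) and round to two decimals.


Doubling condition: (1 + r)^t = 2
Take ln of both sides: t × ln(1 + r) = ln(2)
t = ln(2) / ln(1 + r)
t = 0.693147 / 0.116093
t = 5.97

t = ln(2) / ln(1 + r) = 5.97 years


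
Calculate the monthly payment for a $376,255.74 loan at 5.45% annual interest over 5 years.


Loan payment formula: PMT = PV × r / (1 − (1 + r)^(−n))
Monthly rate r = 0.0545/12 ≈ 0.00454167, n = 60 months
Denominator: 1 − (1 + 0.0545/12)^(−60) = 0.2380566
PMT = $376,255.74 × (0.0545/12) / 0.2380566
PMT = $7,178.24 per month

PMT = PV × r / (1-(1+r)^(-n)) = $7,178.24/month


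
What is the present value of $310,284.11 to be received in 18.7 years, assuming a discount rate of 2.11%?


Present value formula: PV = FV / (1 + r)^t
PV = $310,284.11 / (1 + 0.0211)^18.7
PV = $310,284.11 / 1.47766765
PV = $209,982.34

PV = FV / (1 + r)^t = $209,982.34


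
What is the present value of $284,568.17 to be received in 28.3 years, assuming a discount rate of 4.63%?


Present value formula: PV = FV / (1 + r)^t
PV = $284,568.17 / (1 + 0.0463)^28.3
PV = $284,568.17 / 3.599740
PV = $79,052.42

PV = FV / (1 + r)^t = $79,052.42


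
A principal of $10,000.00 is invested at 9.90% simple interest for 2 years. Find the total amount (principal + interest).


Total amount formula: A = P(1 + rt) = P + P·r·t
Interest: I = P × r × t = $10,000.00 × 0.099 × 2 = $1,980.00
A = P + I = $10,000.00 + $1,980.00 = $11,980.00

A = P + I = P(1 + rt) = $11,980.00


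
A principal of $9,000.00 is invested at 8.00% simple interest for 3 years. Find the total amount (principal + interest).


Total amount formula: A = P(1 + rt) = P + P·r·t
Interest: I = P × r × t = $9,000.00 × 0.08 × 3 = $2,160.00
A = P + I = $9,000.00 + $2,160.00 = $11,160.00

A = P + I = P(1 + rt) = $11,160.00


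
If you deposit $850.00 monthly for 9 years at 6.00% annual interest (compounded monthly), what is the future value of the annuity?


Future value of an ordinary annuity: FV = PMT × ((1 + r)^n − 1) / r
Monthly rate r = 0.06/12 = 0.005, n = 108
FV = $850.00 × ((1 + 0.06/12)^108 − 1) / (0.06/12)
FV = $850.00 × 142.7398998
FV = $121,328.91

FV = PMT × ((1+r)^n - 1)/r = $121,328.91


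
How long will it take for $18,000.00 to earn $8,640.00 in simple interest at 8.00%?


Rearrange the simple interest formula for t:
I = P × r × t  ⇒  t = I / (P × r)
t = $8,640.00 / ($18,000.00 × 0.08)
t = 6

t = I/(P×r) = 6 years


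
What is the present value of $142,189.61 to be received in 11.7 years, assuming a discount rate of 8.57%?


Present value formula: PV = FV / (1 + r)^t
PV = $142,189.61 / (1 + 0.0857)^11.7
PV = $142,189.61 / 2.6170083
PV = $54,332.88

PV = FV / (1 + r)^t = $54,332.88


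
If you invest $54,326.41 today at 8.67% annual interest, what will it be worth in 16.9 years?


Future value formula: FV = PV × (1 + r)^t
FV = $54,326.41 × (1 + 0.0867)^16.9
FV = $54,326.41 × 4.0761802
FV = $221,444.24

FV = PV × (1 + r)^t = $221,444.24


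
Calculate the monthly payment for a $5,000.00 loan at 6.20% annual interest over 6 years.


Loan payment formula: PMT = PV × r / (1 − (1 + r)^(−n))
Monthly rate r = 0.062/12 ≈ 0.00516667, n = 72 months
Denominator: 1 − (1 + 0.062/12)^(−72) = 0.309985
PMT = $5,000.00 × (0.062/12) / 0.309985
PMT = $83.34 per month

PMT = PV × r / (1-(1+r)^(-n)) = $83.34/month


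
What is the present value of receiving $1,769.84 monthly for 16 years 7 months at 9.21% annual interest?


Present value of an ordinary annuity: PV = PMT × (1 − (1 + r)^(−n)) / r
Monthly rate r = 0.0921/12 = 0.007675, n = 199
PV = $1,769.84 × (1 − (1 + 0.0921/12)^(−199)) / (0.0921/12)
PV = $1,769.84 × 101.839031
PV = $180,238.79

PV = PMT × (1-(1+r)^(-n))/r = $180,238.79


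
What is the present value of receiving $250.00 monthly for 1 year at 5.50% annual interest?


Present value of an ordinary annuity: PV = PMT × (1 − (1 + r)^(−n)) / r
Monthly rate r = 0.055/12 ≈ 0.00458333, n = 12
PV = $250.00 × (1 − (1 + 0.055/12)^(−12)) / (0.055/12)
PV = $250.00 × 11.650017
PV = $2,912.50

PV = PMT × (1-(1+r)^(-n))/r = $2,912.50


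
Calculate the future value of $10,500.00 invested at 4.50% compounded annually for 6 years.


Compound interest formula: A = P(1 + r/n)^(nt)
A = $10,500.00 × (1 + 0.045/1)^(1 × 6)
Growth factor: (1 + 0.045/1)^6 = 1.302260
A = $10,500.00 × 1.302260
A = $13,673.73

A = P(1 + r/n)^(nt) = $13,673.73


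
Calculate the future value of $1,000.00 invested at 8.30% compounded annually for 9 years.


Compound interest formula: A = P(1 + r/n)^(nt)
A = $1,000.00 × (1 + 0.083/1)^(1 × 9)
Growth factor: (1 + 0.083/1)^9 = 2.049539
A = $1,000.00 × 2.049539
A = $2,049.54

A = P(1 + r/n)^(nt) = $2,049.54


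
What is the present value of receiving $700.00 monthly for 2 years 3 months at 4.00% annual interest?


Present value of an ordinary annuity: PV = PMT × (1 − (1 + r)^(−n)) / r
Monthly rate r = 0.04/12 ≈ 0.00333333, n = 27
PV = $700.00 × (1 − (1 + 0.04/12)^(−27)) / (0.04/12)
PV = $700.00 × 25.779606
PV = $18,045.72

PV = PMT × (1-(1+r)^(-n))/r = $18,045.72


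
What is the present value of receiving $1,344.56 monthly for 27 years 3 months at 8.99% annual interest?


Present value of an ordinary annuity: PV = PMT × (1 − (1 + r)^(−n)) / r
Monthly rate r = 0.0899/12 ≈ 0.00749167, n = 327
PV = $1,344.56 × (1 − (1 + 0.0899/12)^(−327)) / (0.0899/12)
PV = $1,344.56 × 121.854764
PV = $163,841.04

PV = PMT × (1-(1+r)^(-n))/r = $163,841.04


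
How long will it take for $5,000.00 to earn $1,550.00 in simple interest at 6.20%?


Rearrange the simple interest formula for t:
I = P × r × t  ⇒  t = I / (P × r)
t = $1,550.00 / ($5,000.00 × 0.062)
t = 5

t = I/(P×r) = 5 years


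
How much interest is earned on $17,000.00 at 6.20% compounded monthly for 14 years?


Compound interest earned = final amount − principal.
A = P(1 + r/n)^(nt) = $17,000.00 × (1 + 0.062/12)^(12 × 14) = $40,406.02
Interest = A − P = $40,406.02 − $17,000.00 = $23,406.02

Interest = A - P = $23,406.02


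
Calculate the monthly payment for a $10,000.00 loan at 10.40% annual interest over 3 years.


Loan payment formula: PMT = PV × r / (1 − (1 + r)^(−n))
Monthly rate r = 0.104/12 ≈ 0.00866667, n = 36 months
Denominator: 1 − (1 + 0.104/12)^(−36) = 0.267034
PMT = $10,000.00 × (0.104/12) / 0.267034
PMT = $324.55 per month

PMT = PV × r / (1-(1+r)^(-n)) = $324.55/month


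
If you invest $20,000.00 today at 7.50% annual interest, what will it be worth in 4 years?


Future value formula: FV = PV × (1 + r)^t
FV = $20,000.00 × (1 + 0.075)^4
FV = $20,000.00 × 1.335469
FV = $26,709.38

FV = PV × (1 + r)^t = $26,709.38


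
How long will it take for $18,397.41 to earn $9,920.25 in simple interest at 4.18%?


Rearrange the simple interest formula for t:
I = P × r × t  ⇒  t = I / (P × r)
t = $9,920.25 / ($18,397.41 × 0.0418)
t = 12.9

t = I/(P×r) = 12.9 years


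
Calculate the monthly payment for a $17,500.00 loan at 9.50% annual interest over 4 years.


Loan payment formula: PMT = PV × r / (1 − (1 + r)^(−n))
Monthly rate r = 0.095/12 ≈ 0.00791667, n = 48 months
Denominator: 1 − (1 + 0.095/12)^(−48) = 0.315115
PMT = $17,500.00 × (0.095/12) / 0.315115
PMT = $439.65 per month

PMT = PV × r / (1-(1+r)^(-n)) = $439.65/month


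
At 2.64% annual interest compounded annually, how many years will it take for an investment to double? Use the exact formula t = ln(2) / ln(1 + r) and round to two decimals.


Doubling condition: (1 + r)^t = 2
Take ln of both sides: t × ln(1 + r) = ln(2)
t = ln(2) / ln(1 + r)
t = 0.693147 / 0.026058
t = 26.60

t = ln(2) / ln(1 + r) = 26.60 years


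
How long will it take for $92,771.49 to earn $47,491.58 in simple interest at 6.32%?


Rearrange the simple interest formula for t:
I = P × r × t  ⇒  t = I / (P × r)
t = $47,491.58 / ($92,771.49 × 0.0632)
t = 8.1

t = I/(P×r) = 8.1 years


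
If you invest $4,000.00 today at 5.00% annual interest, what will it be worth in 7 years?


Future value formula: FV = PV × (1 + r)^t
FV = $4,000.00 × (1 + 0.05)^7
FV = $4,000.00 × 1.407100
FV = $5,628.40

FV = PV × (1 + r)^t = $5,628.40


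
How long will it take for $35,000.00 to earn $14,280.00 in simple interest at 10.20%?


Rearrange the simple interest formula for t:
I = P × r × t  ⇒  t = I / (P × r)
t = $14,280.00 / ($35,000.00 × 0.102)
t = 4

t = I/(P×r) = 4 years


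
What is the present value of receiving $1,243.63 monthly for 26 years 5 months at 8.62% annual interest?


Present value of an ordinary annuity: PV = PMT × (1 − (1 + r)^(−n)) / r
Monthly rate r = 0.0862/12 ≈ 0.00718333, n = 317
PV = $1,243.63 × (1 − (1 + 0.0862/12)^(−317)) / (0.0862/12)
PV = $1,243.63 × 124.814210
PV = $155,222.70

PV = PMT × (1-(1+r)^(-n))/r = $155,222.70


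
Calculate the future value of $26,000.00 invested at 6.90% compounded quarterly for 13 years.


Compound interest formula: A = P(1 + r/n)^(nt)
A = $26,000.00 × (1 + 0.069/4)^(4 × 13)
Growth factor: (1 + 0.069/4)^52 = 2.4335503
A = $26,000.00 × 2.4335503
A = $63,272.31

A = P(1 + r/n)^(nt) = $63,272.31


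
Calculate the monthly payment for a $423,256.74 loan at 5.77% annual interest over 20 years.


Loan payment formula: PMT = PV × r / (1 − (1 + r)^(−n))
Monthly rate r = 0.0577/12 ≈ 0.00480833, n = 240 months
Denominator: 1 − (1 + 0.0577/12)^(−240) = 0.683754
PMT = $423,256.74 × (0.0577/12) / 0.683754
PMT = $2,976.45 per month

PMT = PV × r / (1-(1+r)^(-n)) = $2,976.45/month


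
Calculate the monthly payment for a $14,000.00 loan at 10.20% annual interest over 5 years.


Loan payment formula: PMT = PV × r / (1 − (1 + r)^(−n))
Monthly rate r = 0.102/12 = 0.0085, n = 60 months
Denominator: 1 − (1 + 0.102/12)^(−60) = 0.398209
PMT = $14,000.00 × (0.102/12) / 0.398209
PMT = $298.84 per month

PMT = PV × r / (1-(1+r)^(-n)) = $298.84/month


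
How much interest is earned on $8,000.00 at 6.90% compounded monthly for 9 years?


Compound interest earned = final amount − principal.
A = P(1 + r/n)^(nt) = $8,000.00 × (1 + 0.069/12)^(12 × 9) = $14,859.85
Interest = A − P = $14,859.85 − $8,000.00 = $6,859.85

Interest = A - P = $6,859.85


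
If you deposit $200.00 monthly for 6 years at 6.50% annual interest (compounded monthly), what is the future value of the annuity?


Future value of an ordinary annuity: FV = PMT × ((1 + r)^n − 1) / r
Monthly rate r = 0.065/12 ≈ 0.00541667, n = 72
FV = $200.00 × ((1 + 0.065/12)^72 − 1) / (0.065/12)
FV = $200.00 × 87.771168
FV = $17,554.23

FV = PMT × ((1+r)^n - 1)/r = $17,554.23


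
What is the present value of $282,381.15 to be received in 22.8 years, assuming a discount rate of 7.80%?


Present value formula: PV = FV / (1 + r)^t
PV = $282,381.15 / (1 + 0.078)^22.8
PV = $282,381.15 / 5.542526
PV = $50,948.10

PV = FV / (1 + r)^t = $50,948.10


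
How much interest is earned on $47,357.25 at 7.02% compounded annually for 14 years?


Compound interest earned = final amount − principal.
A = P(1 + r/n)^(nt) = $47,357.25 × (1 + 0.0702/1)^(1 × 14) = $122,432.22
Interest = A − P = $122,432.22 − $47,357.25 = $75,074.97

Interest = A - P = $75,074.97


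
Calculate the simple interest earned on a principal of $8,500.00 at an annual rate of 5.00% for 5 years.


Simple interest formula: I = P × r × t
I = $8,500.00 × 0.05 × 5
I = $2,125.00

I = P × r × t = $2,125.00


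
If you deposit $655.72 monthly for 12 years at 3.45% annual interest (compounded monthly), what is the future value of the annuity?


Future value of an ordinary annuity: FV = PMT × ((1 + r)^n − 1) / r
Monthly rate r = 0.0345/12 = 0.002875, n = 144
FV = $655.72 × ((1 + 0.0345/12)^144 − 1) / (0.0345/12)
FV = $655.72 × 178.072618
FV = $116,765.78

FV = PMT × ((1+r)^n - 1)/r = $116,765.78


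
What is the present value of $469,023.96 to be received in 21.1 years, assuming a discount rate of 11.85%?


Present value formula: PV = FV / (1 + r)^t
PV = $469,023.96 / (1 + 0.1185)^21.1
PV = $469,023.96 / 10.622319
PV = $44,154.57

PV = FV / (1 + r)^t = $44,154.57


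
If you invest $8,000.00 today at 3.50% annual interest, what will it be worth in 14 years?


Future value formula: FV = PV × (1 + r)^t
FV = $8,000.00 × (1 + 0.035)^14
FV = $8,000.00 × 1.618695
FV = $12,949.56

FV = PV × (1 + r)^t = $12,949.56


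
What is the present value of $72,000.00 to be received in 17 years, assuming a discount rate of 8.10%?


Present value formula: PV = FV / (1 + r)^t
PV = $72,000.00 / (1 + 0.081)^17
PV = $72,000.00 / 3.758692
PV = $19,155.60

PV = FV / (1 + r)^t = $19,155.60


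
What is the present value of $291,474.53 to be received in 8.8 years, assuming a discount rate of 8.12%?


Present value formula: PV = FV / (1 + r)^t
PV = $291,474.53 / (1 + 0.0812)^8.8
PV = $291,474.53 / 1.987802
PV = $146,631.57

PV = FV / (1 + r)^t = $146,631.57


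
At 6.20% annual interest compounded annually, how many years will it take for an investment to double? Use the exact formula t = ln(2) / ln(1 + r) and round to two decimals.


Doubling condition: (1 + r)^t = 2
Take ln of both sides: t × ln(1 + r) = ln(2)
t = ln(2) / ln(1 + r)
t = 0.693147 / 0.060154
t = 11.52

t = ln(2) / ln(1 + r) = 11.52 years


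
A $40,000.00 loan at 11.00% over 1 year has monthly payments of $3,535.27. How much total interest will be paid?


Total paid over the life of the loan = PMT × n.
Total paid = $3,535.27 × 12 = $42,423.24
Total interest = total paid − principal = $42,423.24 − $40,000.00 = $2,423.24

Total interest = (PMT × n) - PV = $2,423.24


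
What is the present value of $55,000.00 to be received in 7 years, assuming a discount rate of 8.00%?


Present value formula: PV = FV / (1 + r)^t
PV = $55,000.00 / (1 + 0.08)^7
PV = $55,000.00 / 1.7138243
PV = $32,091.97

PV = FV / (1 + r)^t = $32,091.97


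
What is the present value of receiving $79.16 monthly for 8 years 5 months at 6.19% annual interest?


Present value of an ordinary annuity: PV = PMT × (1 − (1 + r)^(−n)) / r
Monthly rate r = 0.0619/12 ≈ 0.00515833, n = 101
PV = $79.16 × (1 − (1 + 0.0619/12)^(−101)) / (0.0619/12)
PV = $79.16 × 78.566626
PV = $6,219.33

PV = PMT × (1-(1+r)^(-n))/r = $6,219.33


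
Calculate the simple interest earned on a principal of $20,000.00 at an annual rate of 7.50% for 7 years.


Simple interest formula: I = P × r × t
I = $20,000.00 × 0.075 × 7
I = $10,500.00

I = P × r × t = $10,500.00


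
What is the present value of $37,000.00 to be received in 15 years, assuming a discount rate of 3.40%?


Present value formula: PV = FV / (1 + r)^t
PV = $37,000.00 / (1 + 0.034)^15
PV = $37,000.00 / 1.651232
PV = $22,407.51

PV = FV / (1 + r)^t = $22,407.51


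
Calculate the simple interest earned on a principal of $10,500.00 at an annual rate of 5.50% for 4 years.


Simple interest formula: I = P × r × t
I = $10,500.00 × 0.055 × 4
I = $2,310.00

I = P × r × t = $2,310.00


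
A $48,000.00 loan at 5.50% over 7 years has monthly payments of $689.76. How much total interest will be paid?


Total paid over the life of the loan = PMT × n.
Total paid = $689.76 × 84 = $57,939.84
Total interest = total paid − principal = $57,939.84 − $48,000.00 = $9,939.84

Total interest = (PMT × n) - PV = $9,939.84


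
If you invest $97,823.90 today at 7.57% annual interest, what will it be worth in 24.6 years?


Future value formula: FV = PV × (1 + r)^t
FV = $97,823.90 × (1 + 0.0757)^24.6
FV = $97,823.90 × 6.0200867
FV = $588,908.36

FV = PV × (1 + r)^t = $588,908.36


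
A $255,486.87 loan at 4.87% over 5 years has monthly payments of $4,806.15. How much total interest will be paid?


Total paid over the life of the loan = PMT × n.
Total paid = $4,806.15 × 60 = $288,369.00
Total interest = total paid − principal = $288,369.00 − $255,486.87 = $32,882.13

Total interest = (PMT × n) - PV = $32,882.13


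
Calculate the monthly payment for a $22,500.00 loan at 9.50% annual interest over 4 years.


Loan payment formula: PMT = PV × r / (1 − (1 + r)^(−n))
Monthly rate r = 0.095/12 ≈ 0.00791667, n = 48 months
Denominator: 1 − (1 + 0.095/12)^(−48) = 0.315115
PMT = $22,500.00 × (0.095/12) / 0.315115
PMT = $565.27 per month

PMT = PV × r / (1-(1+r)^(-n)) = $565.27/month


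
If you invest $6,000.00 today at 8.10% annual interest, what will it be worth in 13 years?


Future value formula: FV = PV × (1 + r)^t
FV = $6,000.00 × (1 + 0.081)^13
FV = $6,000.00 × 2.752542
FV = $16,515.25

FV = PV × (1 + r)^t = $16,515.25


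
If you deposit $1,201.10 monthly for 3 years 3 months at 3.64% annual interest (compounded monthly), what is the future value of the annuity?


Future value of an ordinary annuity: FV = PMT × ((1 + r)^n − 1) / r
Monthly rate r = 0.0364/12 ≈ 0.00303333, n = 39
FV = $1,201.10 × ((1 + 0.0364/12)^39 − 1) / (0.0364/12)
FV = $1,201.10 × 41.334134
FV = $49,646.43

FV = PMT × ((1+r)^n - 1)/r = $49,646.43


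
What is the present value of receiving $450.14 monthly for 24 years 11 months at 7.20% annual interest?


Present value of an ordinary annuity: PV = PMT × (1 − (1 + r)^(−n)) / r
Monthly rate r = 0.072/12 = 0.006, n = 299
PV = $450.14 × (1 − (1 + 0.072/12)^(−299)) / (0.072/12)
PV = $450.14 × 138.802086
PV = $62,480.37

PV = PMT × (1-(1+r)^(-n))/r = $62,480.37


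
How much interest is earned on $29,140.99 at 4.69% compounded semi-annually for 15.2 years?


Compound interest earned = final amount − principal.
A = P(1 + r/n)^(nt) = $29,140.99 × (1 + 0.0469/2)^(2 × 15.2) = $58,956.25
Interest = A − P = $58,956.25 − $29,140.99 = $29,815.26

Interest = A - P = $29,815.26


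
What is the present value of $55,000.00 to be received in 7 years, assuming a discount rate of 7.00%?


Present value formula: PV = FV / (1 + r)^t
PV = $55,000.00 / (1 + 0.07)^7
PV = $55,000.00 / 1.6057815
PV = $34,251.24

PV = FV / (1 + r)^t = $34,251.24


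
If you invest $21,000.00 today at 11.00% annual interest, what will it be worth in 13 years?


Future value formula: FV = PV × (1 + r)^t
FV = $21,000.00 × (1 + 0.11)^13
FV = $21,000.00 × 3.883280
FV = $81,548.88

FV = PV × (1 + r)^t = $81,548.88


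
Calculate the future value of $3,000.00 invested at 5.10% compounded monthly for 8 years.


Compound interest formula: A = P(1 + r/n)^(nt)
A = $3,000.00 × (1 + 0.051/12)^(12 × 8)
Growth factor: (1 + 0.051/12)^96 = 1.502508
A = $3,000.00 × 1.502508
A = $4,507.52

A = P(1 + r/n)^(nt) = $4,507.52


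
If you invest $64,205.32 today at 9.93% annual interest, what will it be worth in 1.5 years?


Future value formula: FV = PV × (1 + r)^t
FV = $64,205.32 × (1 + 0.0993)^1.5
FV = $64,205.32 × 1.15258866
FV = $74,002.32

FV = PV × (1 + r)^t = $74,002.32


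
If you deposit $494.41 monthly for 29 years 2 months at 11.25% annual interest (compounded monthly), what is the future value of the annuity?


Future value of an ordinary annuity: FV = PMT × ((1 + r)^n − 1) / r
Monthly rate r = 0.1125/12 = 0.009375, n = 350
FV = $494.41 × ((1 + 0.1125/12)^350 − 1) / (0.1125/12)
FV = $494.41 × 2688.573495
FV = $1,329,257.62

FV = PMT × ((1+r)^n - 1)/r = $1,329,257.62


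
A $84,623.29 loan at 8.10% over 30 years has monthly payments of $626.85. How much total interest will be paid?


Total paid over the life of the loan = PMT × n.
Total paid = $626.85 × 360 = $225,666.00
Total interest = total paid − principal = $225,666.00 − $84,623.29 = $141,042.71

Total interest = (PMT × n) - PV = $141,042.71


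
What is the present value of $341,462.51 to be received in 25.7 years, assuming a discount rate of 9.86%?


Present value formula: PV = FV / (1 + r)^t
PV = $341,462.51 / (1 + 0.0986)^25.7
PV = $341,462.51 / 11.209277
PV = $30,462.49

PV = FV / (1 + r)^t = $30,462.49


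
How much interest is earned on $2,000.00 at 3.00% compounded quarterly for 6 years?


Compound interest earned = final amount − principal.
A = P(1 + r/n)^(nt) = $2,000.00 × (1 + 0.03/4)^(4 × 6) = $2,392.83
Interest = A − P = $2,392.83 − $2,000.00 = $392.83

Interest = A - P = $392.83


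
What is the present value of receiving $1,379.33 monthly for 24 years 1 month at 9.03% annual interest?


Present value of an ordinary annuity: PV = PMT × (1 − (1 + r)^(−n)) / r
Monthly rate r = 0.0903/12 = 0.007525, n = 289
PV = $1,379.33 × (1 − (1 + 0.0903/12)^(−289)) / (0.0903/12)
PV = $1,379.33 × 117.665331
PV = $162,299.32

PV = PMT × (1-(1+r)^(-n))/r = $162,299.32


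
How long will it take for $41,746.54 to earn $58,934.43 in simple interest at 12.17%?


Rearrange the simple interest formula for t:
I = P × r × t  ⇒  t = I / (P × r)
t = $58,934.43 / ($41,746.54 × 0.1217)
t = 11.6

t = I/(P×r) = 11.6 years


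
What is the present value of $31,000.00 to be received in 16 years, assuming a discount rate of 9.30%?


Present value formula: PV = FV / (1 + r)^t
PV = $31,000.00 / (1 + 0.093)^16
PV = $31,000.00 / 4.148801
PV = $7,472.04

PV = FV / (1 + r)^t = $7,472.04


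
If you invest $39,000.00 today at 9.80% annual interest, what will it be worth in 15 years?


Future value formula: FV = PV × (1 + r)^t
FV = $39,000.00 × (1 + 0.098)^15
FV = $39,000.00 × 4.0647618
FV = $158,525.71

FV = PV × (1 + r)^t = $158,525.71


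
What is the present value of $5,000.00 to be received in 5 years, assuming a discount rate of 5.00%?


Present value formula: PV = FV / (1 + r)^t
PV = $5,000.00 / (1 + 0.05)^5
PV = $5,000.00 / 1.276282
PV = $3,917.63

PV = FV / (1 + r)^t = $3,917.63


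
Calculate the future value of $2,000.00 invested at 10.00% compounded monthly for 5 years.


Compound interest formula: A = P(1 + r/n)^(nt)
A = $2,000.00 × (1 + 0.1/12)^(12 × 5)
Growth factor: (1 + 0.1/12)^60 = 1.645309
A = $2,000.00 × 1.645309
A = $3,290.62

A = P(1 + r/n)^(nt) = $3,290.62


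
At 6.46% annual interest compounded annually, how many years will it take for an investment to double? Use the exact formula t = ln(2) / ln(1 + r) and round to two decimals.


Doubling condition: (1 + r)^t = 2
Take ln of both sides: t × ln(1 + r) = ln(2)
t = ln(2) / ln(1 + r)
t = 0.693147 / 0.062599
t = 11.07

t = ln(2) / ln(1 + r) = 11.07 years


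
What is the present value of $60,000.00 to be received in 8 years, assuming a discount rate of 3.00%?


Present value formula: PV = FV / (1 + r)^t
PV = $60,000.00 / (1 + 0.03)^8
PV = $60,000.00 / 1.2667701
PV = $47,364.55

PV = FV / (1 + r)^t = $47,364.55


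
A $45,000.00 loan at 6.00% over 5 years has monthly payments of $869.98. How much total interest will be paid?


Total paid over the life of the loan = PMT × n.
Total paid = $869.98 × 60 = $52,198.80
Total interest = total paid − principal = $52,198.80 − $45,000.00 = $7,198.80

Total interest = (PMT × n) - PV = $7,198.80


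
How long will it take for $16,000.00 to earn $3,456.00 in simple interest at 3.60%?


Rearrange the simple interest formula for t:
I = P × r × t  ⇒  t = I / (P × r)
t = $3,456.00 / ($16,000.00 × 0.036)
t = 6

t = I/(P×r) = 6 years


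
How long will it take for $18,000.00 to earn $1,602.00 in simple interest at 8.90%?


Rearrange the simple interest formula for t:
I = P × r × t  ⇒  t = I / (P × r)
t = $1,602.00 / ($18,000.00 × 0.089)
t = 1

t = I/(P×r) = 1 year


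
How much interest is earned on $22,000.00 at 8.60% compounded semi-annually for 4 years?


Compound interest earned = final amount − principal.
A = P(1 + r/n)^(nt) = $22,000.00 × (1 + 0.086/2)^(2 × 4) = $30,810.39
Interest = A − P = $30,810.39 − $22,000.00 = $8,810.39

Interest = A - P = $8,810.39


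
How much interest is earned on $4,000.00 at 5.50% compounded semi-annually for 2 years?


Compound interest earned = final amount − principal.
A = P(1 + r/n)^(nt) = $4,000.00 × (1 + 0.055/2)^(2 × 2) = $4,458.49
Interest = A − P = $4,458.49 − $4,000.00 = $458.49

Interest = A - P = $458.49


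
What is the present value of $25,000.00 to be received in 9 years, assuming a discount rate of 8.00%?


Present value formula: PV = FV / (1 + r)^t
PV = $25,000.00 / (1 + 0.08)^9
PV = $25,000.00 / 1.999005
PV = $12,506.22

PV = FV / (1 + r)^t = $12,506.22


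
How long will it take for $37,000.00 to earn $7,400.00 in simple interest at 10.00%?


Rearrange the simple interest formula for t:
I = P × r × t  ⇒  t = I / (P × r)
t = $7,400.00 / ($37,000.00 × 0.1)
t = 2

t = I/(P×r) = 2 years


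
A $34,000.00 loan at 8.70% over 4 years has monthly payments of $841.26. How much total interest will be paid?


Total paid over the life of the loan = PMT × n.
Total paid = $841.26 × 48 = $40,380.48
Total interest = total paid − principal = $40,380.48 − $34,000.00 = $6,380.48

Total interest = (PMT × n) - PV = $6,380.48


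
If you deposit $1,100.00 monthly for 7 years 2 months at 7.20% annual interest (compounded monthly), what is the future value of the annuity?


Future value of an ordinary annuity: FV = PMT × ((1 + r)^n − 1) / r
Monthly rate r = 0.072/12 = 0.006, n = 86
FV = $1,100.00 × ((1 + 0.072/12)^86 − 1) / (0.072/12)
FV = $1,100.00 × 112.121985
FV = $123,334.18

FV = PMT × ((1+r)^n - 1)/r = $123,334.18


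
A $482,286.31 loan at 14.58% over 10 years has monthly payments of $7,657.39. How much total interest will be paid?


Total paid over the life of the loan = PMT × n.
Total paid = $7,657.39 × 120 = $918,886.80
Total interest = total paid − principal = $918,886.80 − $482,286.31 = $436,600.49

Total interest = (PMT × n) - PV = $436,600.49


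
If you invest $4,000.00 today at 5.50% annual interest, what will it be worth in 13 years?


Future value formula: FV = PV × (1 + r)^t
FV = $4,000.00 × (1 + 0.055)^13
FV = $4,000.00 × 2.005774
FV = $8,023.10

FV = PV × (1 + r)^t = $8,023.10


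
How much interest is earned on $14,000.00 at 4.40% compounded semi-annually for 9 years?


Compound interest earned = final amount − principal.
A = P(1 + r/n)^(nt) = $14,000.00 × (1 + 0.044/2)^(2 × 9) = $20,713.06
Interest = A − P = $20,713.06 − $14,000.00 = $6,713.06

Interest = A - P = $6,713.06


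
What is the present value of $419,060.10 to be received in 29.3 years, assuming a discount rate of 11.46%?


Present value formula: PV = FV / (1 + r)^t
PV = $419,060.10 / (1 + 0.1146)^29.3
PV = $419,060.10 / 24.020820
PV = $17,445.70

PV = FV / (1 + r)^t = $17,445.70
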